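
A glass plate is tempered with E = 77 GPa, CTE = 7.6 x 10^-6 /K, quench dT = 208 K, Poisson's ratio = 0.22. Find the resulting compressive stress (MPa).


Tempering stress: sigma = E * alpha * dT / (1 - nu)
  E (MPa) = 77 * 1000 = 77000
  Numerator = 77000 * (7.6 x 10^-6) * 208 = 121.7216
  Denominator = 1 - 0.22 = 0.78
  sigma = 121.7216 / 0.78 = 156.1 MPa

156.1 MPa


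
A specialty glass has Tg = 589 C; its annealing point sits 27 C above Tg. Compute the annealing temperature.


The annealing temperature is Tg plus the offset:
  T_anneal = 589 + 27 = 616 C

616 C


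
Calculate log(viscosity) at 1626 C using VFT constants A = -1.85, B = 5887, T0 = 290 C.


VFT equation: log(eta) = A + B / (T - T0)
  T - T0 = 1626 - 290 = 1336
  B / (T - T0) = 5887 / 1336 = 4.406
  log(eta) = -1.85 + 4.406 = 2.556

2.556


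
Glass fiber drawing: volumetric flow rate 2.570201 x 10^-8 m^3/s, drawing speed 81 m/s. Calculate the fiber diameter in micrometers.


Cross-sectional area from continuity:
  A = Q / v = 2.570201 x 10^-8 / 81 = 3.173088 x 10^-10 m^2
Diameter from circular cross-section:
  d = sqrt(4A / pi) * 10^6 (m -> um)
  d = sqrt(4 * 3.173088 x 10^-10 / pi) * 10^6 = 20.1 um

20.1 um


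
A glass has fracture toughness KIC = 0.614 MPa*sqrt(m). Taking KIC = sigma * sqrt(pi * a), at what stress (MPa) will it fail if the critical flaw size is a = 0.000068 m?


Rearrange KIC = sigma * sqrt(pi * a):
  sigma = KIC / sqrt(pi * a)
  sqrt(pi * 0.000068) = 0.014616
  sigma = 0.614 / 0.014616 = 42.01 MPa

42.01 MPa


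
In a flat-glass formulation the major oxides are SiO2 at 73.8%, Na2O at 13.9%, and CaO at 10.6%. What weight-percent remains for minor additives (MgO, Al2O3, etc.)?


Sum the three major oxides:
  SiO2 + Na2O + CaO = 73.8 + 13.9 + 10.6 = 98.3%
Subtract from 100%:
  Others = 100 - 98.3 = 1.7%

1.7%


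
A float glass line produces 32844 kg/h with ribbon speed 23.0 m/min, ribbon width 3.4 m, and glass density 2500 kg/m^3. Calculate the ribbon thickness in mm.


Ribbon cross-section from mass balance:
  Volume rate = throughput / density = 32844 / 2500 = 13.1376 m^3/h
  thickness = volume rate / (speed * 60 * width), i.e.
  thickness = throughput / (60 * speed * width * density) * 1000
  thickness = 32844 / (60 * 23.0 * 3.4 * 2500) * 1000 = 2.8 mm

2.8 mm


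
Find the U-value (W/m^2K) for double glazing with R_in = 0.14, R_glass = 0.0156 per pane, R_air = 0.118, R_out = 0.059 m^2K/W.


Total thermal resistance (series):
  R_total = R_in + R_glass + R_air + R_glass + R_out
  R_total = 0.14 + 0.0156 + 0.118 + 0.0156 + 0.059 = 0.3482 m^2K/W
U-value = 1 / R_total = 1 / 0.3482 = 2.872 W/m^2K

2.872 W/m^2K


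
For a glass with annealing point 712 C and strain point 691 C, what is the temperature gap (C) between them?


Gap = T_anneal - T_strain:
  gap = 712 - 691 = 21 C

21 C


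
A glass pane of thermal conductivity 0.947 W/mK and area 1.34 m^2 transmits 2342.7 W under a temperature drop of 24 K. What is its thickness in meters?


Fourier's law: t = k * A * dT / Q
  t = 0.947 * 1.34 * 24 / 2342.7
  t = 30.45552 / 2342.7 = 0.013 m

0.013 m


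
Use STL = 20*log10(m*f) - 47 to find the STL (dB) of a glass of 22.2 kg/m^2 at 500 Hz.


Mass law: STL = 20 * log10(m * f) - 47
  m * f = 22.2 * 500 = 11100
  log10(11100) = 4.04532
  STL = 20 * 4.04532 - 47 = 80.9064 - 47 = 33.9 dB

33.9 dB


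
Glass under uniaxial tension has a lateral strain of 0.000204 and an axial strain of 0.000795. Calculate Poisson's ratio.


Poisson's ratio: nu = lateral strain / axial strain
  nu = 0.000204 / 0.000795 = 0.2566

0.2566


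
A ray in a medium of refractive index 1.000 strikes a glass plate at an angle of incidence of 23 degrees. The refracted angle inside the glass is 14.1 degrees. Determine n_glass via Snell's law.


Apply Snell's law: n1 * sin(theta1) = n2 * sin(theta2)
  n2 = n1 * sin(theta1) / sin(theta2)
  sin(23) = 0.390731
  sin(14.1) = 0.243615
  n2 = 1.000 * 0.390731 / 0.243615 = 1.6039

1.6039


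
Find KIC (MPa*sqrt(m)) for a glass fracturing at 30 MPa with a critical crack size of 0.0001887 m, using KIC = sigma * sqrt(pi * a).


Fracture toughness: KIC = sigma * sqrt(pi * a)
  pi * a = pi * 0.0001887 = 0.000592819
  sqrt(pi * a) = 0.024348
  KIC = 30 * 0.024348 = 0.73 MPa*sqrt(m)

0.73 MPa*sqrt(m)


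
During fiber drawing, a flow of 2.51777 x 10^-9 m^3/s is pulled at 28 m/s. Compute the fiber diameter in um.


Cross-sectional area from continuity:
  A = Q / v = 2.51777 x 10^-9 / 28 = 8.992036 x 10^-11 m^2
Diameter from circular cross-section:
  d = sqrt(4A / pi) * 10^6 (m -> um)
  d = sqrt(4 * 8.992036 x 10^-11 / pi) * 10^6 = 10.7 um

10.7 um


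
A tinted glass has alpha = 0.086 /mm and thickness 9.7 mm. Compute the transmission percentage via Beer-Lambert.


Beer-Lambert law: T = exp(-alpha * thickness)
  exponent = -0.086 * 9.7 = -0.8342
  T = exp(-0.8342) = 0.4342
  Percentage = 0.4342 * 100 = 43.42%

43.42%


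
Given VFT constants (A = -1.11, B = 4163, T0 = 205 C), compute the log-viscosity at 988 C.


VFT equation: log(eta) = A + B / (T - T0)
  T - T0 = 988 - 205 = 783
  B / (T - T0) = 4163 / 783 = 5.317
  log(eta) = -1.11 + 5.317 = 4.207

4.207


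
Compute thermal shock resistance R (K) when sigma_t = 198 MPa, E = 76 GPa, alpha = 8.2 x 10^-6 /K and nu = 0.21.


Thermal shock resistance: R = sigma * (1 - nu) / (E * alpha)
  Numerator = 198 * (1 - 0.21) = 156.42
  Denominator = 76 * 1000 * (8.2 x 10^-6) = 0.6232
  R = 156.42 / 0.6232 = 251.0 K

251.0 K


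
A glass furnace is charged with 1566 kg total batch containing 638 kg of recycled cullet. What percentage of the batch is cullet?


Cullet ratio = (cullet mass / total batch mass) * 100
  Ratio = 638 / 1566 * 100 = 40.74%

40.74%


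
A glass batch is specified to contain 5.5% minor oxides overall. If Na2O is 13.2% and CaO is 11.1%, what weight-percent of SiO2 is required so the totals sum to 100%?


Known pieces sum to 100%:
  SiO2 = 100 - (others + Na2O + CaO)
  SiO2 = 100 - (5.5 + 13.2 + 11.1) = 70.2%

70.2%


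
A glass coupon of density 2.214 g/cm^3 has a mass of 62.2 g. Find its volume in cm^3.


Rearrange rho = m / V:
  V = m / rho
  V = 62.2 / 2.214 = 28.094 cm^3

28.094 cm^3


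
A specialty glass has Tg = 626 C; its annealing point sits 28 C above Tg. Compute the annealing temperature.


The annealing temperature is Tg plus the offset:
  T_anneal = 626 + 28 = 654 C

654 C


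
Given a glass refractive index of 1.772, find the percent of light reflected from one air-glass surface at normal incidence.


Fresnel reflectance at normal incidence:
  R = ((n - 1)/(n + 1))^2
  (n - 1)/(n + 1) = (1.772 - 1)/(1.772 + 1) = 0.278499
  R = 0.278499^2 = 0.0775617
  R(%) = 0.0775617 * 100 = 7.756%

7.756%


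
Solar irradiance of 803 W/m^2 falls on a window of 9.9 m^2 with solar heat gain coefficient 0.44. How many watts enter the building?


Solar heat gain: Q = Area * SHGC * Irradiance
  Q = 9.9 * 0.44 * 803 = 3497.9 W

3497.9 W


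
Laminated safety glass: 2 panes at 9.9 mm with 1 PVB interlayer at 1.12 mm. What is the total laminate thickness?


Total thickness = glass contribution + PVB contribution
  Glass: 2 * 9.9 = 19.8 mm
  PVB: 1 * 1.12 = 1.12 mm
  Total = 19.8 + 1.12 = 20.92 mm

20.92 mm


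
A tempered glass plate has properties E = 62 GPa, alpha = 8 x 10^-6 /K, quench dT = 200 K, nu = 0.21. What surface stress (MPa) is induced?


Tempering stress: sigma = E * alpha * dT / (1 - nu)
  E (MPa) = 62 * 1000 = 62000
  Numerator = 62000 * (8 x 10^-6) * 200 = 99.2
  Denominator = 1 - 0.21 = 0.79
  sigma = 99.2 / 0.79 = 125.6 MPa

125.6 MPa


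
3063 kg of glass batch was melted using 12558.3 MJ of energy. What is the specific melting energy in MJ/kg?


Rearrange E = m * s for s:
  s = E / m
  s = 12558.3 / 3063 = 4.1 MJ/kg

4.1 MJ/kg


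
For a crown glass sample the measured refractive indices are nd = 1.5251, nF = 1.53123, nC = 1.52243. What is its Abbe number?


Abbe number formula: Vd = (nd - 1) / (nF - nC)
  nd - 1 = 1.5251 - 1 = 0.5251
  nF - nC = 1.53123 - 1.52243 = 0.0088
  Vd = 0.5251 / 0.0088 = 59.67

59.67


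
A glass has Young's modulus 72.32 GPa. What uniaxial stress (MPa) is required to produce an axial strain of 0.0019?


Rearrange E = sigma / epsilon:
  sigma = E * epsilon
  E (MPa) = 72.32 * 1000 = 72320
  sigma = 72320 * 0.0019 = 137.41 MPa

137.41 MPa


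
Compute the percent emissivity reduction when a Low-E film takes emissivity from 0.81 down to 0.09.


Percentage reduction = (1 - coated/uncoated) * 100
  Ratio = 0.09 / 0.81 = 0.1111
  Reduction = (1 - 0.1111) * 100 = 88.9%

88.9%


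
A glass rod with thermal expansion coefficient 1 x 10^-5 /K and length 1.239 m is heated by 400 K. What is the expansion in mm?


Thermal expansion formula: dL = alpha * L0 * dT
  dL = (1 x 10^-5) * 1.239 * 400 = 0.004956 m
Convert to mm: 0.004956 * 1000 = 4.956 mm

4.956 mm


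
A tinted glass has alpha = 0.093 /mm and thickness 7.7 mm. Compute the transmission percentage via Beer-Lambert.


Beer-Lambert law: T = exp(-alpha * thickness)
  exponent = -0.093 * 7.7 = -0.7161
  T = exp(-0.7161) = 0.4887
  Percentage = 0.4887 * 100 = 48.87%

48.87%


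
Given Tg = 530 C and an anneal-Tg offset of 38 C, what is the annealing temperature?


The annealing temperature is Tg plus the offset:
  T_anneal = 530 + 38 = 568 C

568 C


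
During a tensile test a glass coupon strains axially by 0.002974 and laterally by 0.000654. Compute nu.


Poisson's ratio: nu = lateral strain / axial strain
  nu = 0.000654 / 0.002974 = 0.2199

0.2199


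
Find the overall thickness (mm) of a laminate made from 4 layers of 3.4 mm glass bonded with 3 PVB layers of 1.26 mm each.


Total thickness = glass contribution + PVB contribution
  Glass: 4 * 3.4 = 13.6 mm
  PVB: 3 * 1.26 = 3.78 mm
  Total = 13.6 + 3.78 = 17.38 mm

17.38 mm


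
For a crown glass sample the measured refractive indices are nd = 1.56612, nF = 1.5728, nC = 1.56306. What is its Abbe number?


Abbe number formula: Vd = (nd - 1) / (nF - nC)
  nd - 1 = 1.56612 - 1 = 0.56612
  nF - nC = 1.5728 - 1.56306 = 0.00974
  Vd = 0.56612 / 0.00974 = 58.12

58.12


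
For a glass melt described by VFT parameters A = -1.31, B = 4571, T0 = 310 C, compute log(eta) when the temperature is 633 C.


VFT equation: log(eta) = A + B / (T - T0)
  T - T0 = 633 - 310 = 323
  B / (T - T0) = 4571 / 323 = 14.152
  log(eta) = -1.31 + 14.152 = 12.842

12.842


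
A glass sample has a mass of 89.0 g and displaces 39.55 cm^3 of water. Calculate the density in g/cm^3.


Use the definition of density:
  rho = mass / volume
  rho = 89.0 / 39.55 = 2.25 g/cm^3

2.25 g/cm^3


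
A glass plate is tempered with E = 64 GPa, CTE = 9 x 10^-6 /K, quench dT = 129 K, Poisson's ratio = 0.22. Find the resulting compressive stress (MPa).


Tempering stress: sigma = E * alpha * dT / (1 - nu)
  E (MPa) = 64 * 1000 = 64000
  Numerator = 64000 * (9 x 10^-6) * 129 = 74.304
  Denominator = 1 - 0.22 = 0.78
  sigma = 74.304 / 0.78 = 95.3 MPa

95.3 MPa


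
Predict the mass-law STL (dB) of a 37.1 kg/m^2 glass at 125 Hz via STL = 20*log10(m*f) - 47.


Mass law: STL = 20 * log10(m * f) - 47
  m * f = 37.1 * 125 = 4637.5
  log10(4637.5) = 3.66628
  STL = 20 * 3.66628 - 47 = 73.3256 - 47 = 26.3 dB

26.3 dB


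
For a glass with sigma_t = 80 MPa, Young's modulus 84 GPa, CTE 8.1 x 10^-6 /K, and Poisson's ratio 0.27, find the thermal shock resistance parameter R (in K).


Thermal shock resistance: R = sigma * (1 - nu) / (E * alpha)
  Numerator = 80 * (1 - 0.27) = 58.4
  Denominator = 84 * 1000 * (8.1 x 10^-6) = 0.6804
  R = 58.4 / 0.6804 = 85.8 K

85.8 K


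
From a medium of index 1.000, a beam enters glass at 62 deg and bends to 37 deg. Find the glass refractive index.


Apply Snell's law: n1 * sin(theta1) = n2 * sin(theta2)
  n2 = n1 * sin(theta1) / sin(theta2)
  sin(62) = 0.882948
  sin(37) = 0.601815
  n2 = 1.000 * 0.882948 / 0.601815 = 1.4671

1.4671


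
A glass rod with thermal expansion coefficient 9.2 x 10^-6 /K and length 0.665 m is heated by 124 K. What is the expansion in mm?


Thermal expansion formula: dL = alpha * L0 * dT
  dL = (9.2 x 10^-6) * 0.665 * 124 = 0.00075863 m
Convert to mm: 0.00075863 * 1000 = 0.7586 mm

0.7586 mm


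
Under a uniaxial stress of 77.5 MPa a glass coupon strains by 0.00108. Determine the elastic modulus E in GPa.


Young's modulus: E = stress / strain
  E = 77.5 MPa / 0.00108 = 71759.26 MPa
Convert to GPa: 71759.26 / 1000 = 71.76 GPa

71.76 GPa


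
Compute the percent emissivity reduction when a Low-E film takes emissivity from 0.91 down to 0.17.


Percentage reduction = (1 - coated/uncoated) * 100
  Ratio = 0.17 / 0.91 = 0.1868
  Reduction = (1 - 0.1868) * 100 = 81.3%

81.3%


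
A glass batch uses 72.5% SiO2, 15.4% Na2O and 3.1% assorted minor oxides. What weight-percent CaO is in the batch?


Pieces sum to 100%:
  CaO = 100 - (SiO2 + Na2O + others)
  CaO = 100 - (72.5 + 15.4 + 3.1) = 9.0%

9.0%


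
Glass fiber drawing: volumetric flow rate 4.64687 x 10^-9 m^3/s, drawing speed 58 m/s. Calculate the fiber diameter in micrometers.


Cross-sectional area from continuity:
  A = Q / v = 4.64687 x 10^-9 / 58 = 8.011845 x 10^-11 m^2
Diameter from circular cross-section:
  d = sqrt(4A / pi) * 10^6 (m -> um)
  d = sqrt(4 * 8.011845 x 10^-11 / pi) * 10^6 = 10.1 um

10.1 um


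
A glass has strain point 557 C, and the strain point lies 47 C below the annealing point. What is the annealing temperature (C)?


T_anneal = T_strain + gap:
  T_anneal = 557 + 47 = 604 C

604 C


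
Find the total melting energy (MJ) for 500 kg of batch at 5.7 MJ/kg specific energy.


Total energy = mass * specific energy
  E = 500 * 5.7 = 2850 MJ

2850 MJ


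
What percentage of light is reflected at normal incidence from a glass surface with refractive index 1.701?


Fresnel reflectance at normal incidence:
  R = ((n - 1)/(n + 1))^2
  (n - 1)/(n + 1) = (1.701 - 1)/(1.701 + 1) = 0.259534
  R = 0.259534^2 = 0.0673579
  R(%) = 0.0673579 * 100 = 6.736%

6.736%


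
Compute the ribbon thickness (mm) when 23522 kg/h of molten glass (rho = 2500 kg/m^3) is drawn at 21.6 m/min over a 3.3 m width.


Ribbon cross-section from mass balance:
  Volume rate = throughput / density = 23522 / 2500 = 9.4088 m^3/h
  thickness = volume rate / (speed * 60 * width), i.e.
  thickness = throughput / (60 * speed * width * density) * 1000
  thickness = 23522 / (60 * 21.6 * 3.3 * 2500) * 1000 = 2.2 mm

2.2 mm


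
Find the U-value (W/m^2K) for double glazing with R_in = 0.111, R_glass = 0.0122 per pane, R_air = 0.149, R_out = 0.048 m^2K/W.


Total thermal resistance (series):
  R_total = R_in + R_glass + R_air + R_glass + R_out
  R_total = 0.111 + 0.0122 + 0.149 + 0.0122 + 0.048 = 0.3324 m^2K/W
U-value = 1 / R_total = 1 / 0.3324 = 3.008 W/m^2K

3.008 W/m^2K


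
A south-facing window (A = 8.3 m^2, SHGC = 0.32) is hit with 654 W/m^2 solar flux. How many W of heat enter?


Solar heat gain: Q = Area * SHGC * Irradiance
  Q = 8.3 * 0.32 * 654 = 1737 W

1737 W


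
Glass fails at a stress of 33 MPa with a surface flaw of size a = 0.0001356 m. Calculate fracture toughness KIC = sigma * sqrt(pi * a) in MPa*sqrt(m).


Fracture toughness: KIC = sigma * sqrt(pi * a)
  pi * a = pi * 0.0001356 = 0.000426
  sqrt(pi * a) = 0.02064
  KIC = 33 * 0.02064 = 0.681 MPa*sqrt(m)

0.681 MPa*sqrt(m)


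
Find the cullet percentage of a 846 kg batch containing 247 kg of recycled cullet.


Cullet ratio = (cullet mass / total batch mass) * 100
  Ratio = 247 / 846 * 100 = 29.2%

29.2%


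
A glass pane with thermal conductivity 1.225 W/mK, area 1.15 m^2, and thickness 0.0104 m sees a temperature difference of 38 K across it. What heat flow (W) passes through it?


Fourier's law: Q = k * A * dT / t
  Q = 1.225 * 1.15 * 38 / 0.0104
  Q = 53.5325 / 0.0104 = 5147.4 W

5147.4 W


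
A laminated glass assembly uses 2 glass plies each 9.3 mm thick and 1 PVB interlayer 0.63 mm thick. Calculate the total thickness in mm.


Total thickness = glass contribution + PVB contribution
  Glass: 2 * 9.3 = 18.6 mm
  PVB: 1 * 0.63 = 0.63 mm
  Total = 18.6 + 0.63 = 19.23 mm

19.23 mm


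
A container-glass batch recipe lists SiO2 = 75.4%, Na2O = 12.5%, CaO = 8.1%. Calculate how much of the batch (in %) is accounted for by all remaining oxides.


Sum the three major oxides:
  SiO2 + Na2O + CaO = 75.4 + 12.5 + 8.1 = 96.0%
Subtract from 100%:
  Others = 100 - 96.0 = 4.0%

4.0%


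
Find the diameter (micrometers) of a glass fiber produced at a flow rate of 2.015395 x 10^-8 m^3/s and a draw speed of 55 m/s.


Cross-sectional area from continuity:
  A = Q / v = 2.015395 x 10^-8 / 55 = 3.664355 x 10^-10 m^2
Diameter from circular cross-section:
  d = sqrt(4A / pi) * 10^6 (m -> um)
  d = sqrt(4 * 3.664355 x 10^-10 / pi) * 10^6 = 21.6 um

21.6 um


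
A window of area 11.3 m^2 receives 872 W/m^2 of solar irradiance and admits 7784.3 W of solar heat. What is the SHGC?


Rearrange Q = Area * SHGC * Irradiance:
  SHGC = Q / (Area * Irradiance)
  SHGC = 7784.3 / (11.3 * 872) = 0.79

0.79


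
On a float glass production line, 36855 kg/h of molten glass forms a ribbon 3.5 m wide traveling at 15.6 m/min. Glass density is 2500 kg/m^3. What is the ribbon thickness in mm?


Ribbon cross-section from mass balance:
  Volume rate = throughput / density = 36855 / 2500 = 14.742 m^3/h
  thickness = volume rate / (speed * 60 * width), i.e.
  thickness = throughput / (60 * speed * width * density) * 1000
  thickness = 36855 / (60 * 15.6 * 3.5 * 2500) * 1000 = 4.5 mm

4.5 mm


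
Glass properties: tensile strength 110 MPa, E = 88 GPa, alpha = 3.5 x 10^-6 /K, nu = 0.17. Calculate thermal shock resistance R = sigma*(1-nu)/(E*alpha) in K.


Thermal shock resistance: R = sigma * (1 - nu) / (E * alpha)
  Numerator = 110 * (1 - 0.17) = 91.3
  Denominator = 88 * 1000 * (3.5 x 10^-6) = 0.308
  R = 91.3 / 0.308 = 296.4 K

296.4 K


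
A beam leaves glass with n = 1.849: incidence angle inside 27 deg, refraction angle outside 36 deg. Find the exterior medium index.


Apply Snell's law: n1 * sin(theta1) = n2 * sin(theta2)
  n2 = n1 * sin(theta1) / sin(theta2)
  sin(27) = 0.45399
  sin(36) = 0.587785
  n2 = 1.849 * 0.45399 / 0.587785 = 1.4281

1.4281


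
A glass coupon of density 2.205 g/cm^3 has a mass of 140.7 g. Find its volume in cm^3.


Rearrange rho = m / V:
  V = m / rho
  V = 140.7 / 2.205 = 63.81 cm^3

63.81 cm^3


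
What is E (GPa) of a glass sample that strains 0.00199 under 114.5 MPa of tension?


Young's modulus: E = stress / strain
  E = 114.5 MPa / 0.00199 = 57537.69 MPa
Convert to GPa: 57537.69 / 1000 = 57.54 GPa

57.54 GPa


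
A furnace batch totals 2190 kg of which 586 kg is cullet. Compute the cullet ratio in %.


Cullet ratio = (cullet mass / total batch mass) * 100
  Ratio = 586 / 2190 * 100 = 26.76%

26.76%


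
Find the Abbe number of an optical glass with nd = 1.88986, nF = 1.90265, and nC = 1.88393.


Abbe number formula: Vd = (nd - 1) / (nF - nC)
  nd - 1 = 1.88986 - 1 = 0.88986
  nF - nC = 1.90265 - 1.88393 = 0.01872
  Vd = 0.88986 / 0.01872 = 47.54

47.54


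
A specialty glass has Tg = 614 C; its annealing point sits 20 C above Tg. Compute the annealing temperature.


The annealing temperature is Tg plus the offset:
  T_anneal = 614 + 20 = 634 C

634 C


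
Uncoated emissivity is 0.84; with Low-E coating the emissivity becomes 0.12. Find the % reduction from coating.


Percentage reduction = (1 - coated/uncoated) * 100
  Ratio = 0.12 / 0.84 = 0.1429
  Reduction = (1 - 0.1429) * 100 = 85.7%

85.7%


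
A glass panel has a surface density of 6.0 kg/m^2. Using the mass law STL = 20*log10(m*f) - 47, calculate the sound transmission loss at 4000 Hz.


Mass law: STL = 20 * log10(m * f) - 47
  m * f = 6.0 * 4000 = 24000
  log10(24000) = 4.38021
  STL = 20 * 4.38021 - 47 = 87.6042 - 47 = 40.6 dB

40.6 dB


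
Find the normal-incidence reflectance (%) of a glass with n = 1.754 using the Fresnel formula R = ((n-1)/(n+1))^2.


Fresnel reflectance at normal incidence:
  R = ((n - 1)/(n + 1))^2
  (n - 1)/(n + 1) = (1.754 - 1)/(1.754 + 1) = 0.273784
  R = 0.273784^2 = 0.0749577
  R(%) = 0.0749577 * 100 = 7.496%

7.496%


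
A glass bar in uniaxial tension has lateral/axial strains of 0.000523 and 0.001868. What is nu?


Poisson's ratio: nu = lateral strain / axial strain
  nu = 0.000523 / 0.001868 = 0.28

0.28


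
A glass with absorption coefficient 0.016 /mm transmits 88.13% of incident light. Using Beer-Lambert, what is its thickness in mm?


Rearrange T = exp(-alpha * thickness):
  thickness = -ln(T) / alpha
  T = 88.13/100 = 0.8813
  ln(T) = -0.12636
  -ln(T) = 0.12636
  thickness = 0.12636 / 0.016 = 7.9 mm

7.9 mm


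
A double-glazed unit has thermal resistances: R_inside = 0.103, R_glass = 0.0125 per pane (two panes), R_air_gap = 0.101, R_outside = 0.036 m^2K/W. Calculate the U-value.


Total thermal resistance (series):
  R_total = R_in + R_glass + R_air + R_glass + R_out
  R_total = 0.103 + 0.0125 + 0.101 + 0.0125 + 0.036 = 0.265 m^2K/W
U-value = 1 / R_total = 1 / 0.265 = 3.774 W/m^2K

3.774 W/m^2K


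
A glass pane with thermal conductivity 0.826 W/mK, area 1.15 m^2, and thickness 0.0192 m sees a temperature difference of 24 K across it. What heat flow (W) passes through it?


Fourier's law: Q = k * A * dT / t
  Q = 0.826 * 1.15 * 24 / 0.0192
  Q = 22.7976 / 0.0192 = 1187.4 W

1187.4 W


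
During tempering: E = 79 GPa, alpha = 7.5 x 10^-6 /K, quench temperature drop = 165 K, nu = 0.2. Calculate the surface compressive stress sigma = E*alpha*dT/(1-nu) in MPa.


Tempering stress: sigma = E * alpha * dT / (1 - nu)
  E (MPa) = 79 * 1000 = 79000
  Numerator = 79000 * (7.5 x 10^-6) * 165 = 97.7625
  Denominator = 1 - 0.2 = 0.8
  sigma = 97.7625 / 0.8 = 122.2 MPa

122.2 MPa


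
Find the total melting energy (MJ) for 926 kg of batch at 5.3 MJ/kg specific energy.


Total energy = mass * specific energy
  E = 926 * 5.3 = 4907.8 MJ

4907.8 MJ


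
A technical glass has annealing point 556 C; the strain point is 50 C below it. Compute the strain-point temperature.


Strain point = annealing point - difference:
  T_strain = 556 - 50 = 506 C

506 C


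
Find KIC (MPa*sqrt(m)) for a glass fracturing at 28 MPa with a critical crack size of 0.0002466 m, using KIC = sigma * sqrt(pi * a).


Fracture toughness: KIC = sigma * sqrt(pi * a)
  pi * a = pi * 0.0002466 = 0.000774717
  sqrt(pi * a) = 0.027834
  KIC = 28 * 0.027834 = 0.779 MPa*sqrt(m)

0.779 MPa*sqrt(m)


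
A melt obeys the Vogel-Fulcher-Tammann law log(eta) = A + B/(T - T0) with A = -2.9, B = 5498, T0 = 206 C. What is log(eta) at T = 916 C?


VFT equation: log(eta) = A + B / (T - T0)
  T - T0 = 916 - 206 = 710
  B / (T - T0) = 5498 / 710 = 7.744
  log(eta) = -2.9 + 7.744 = 4.844

4.844


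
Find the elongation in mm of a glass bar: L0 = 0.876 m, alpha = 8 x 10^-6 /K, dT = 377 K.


Thermal expansion formula: dL = alpha * L0 * dT
  dL = (8 x 10^-6) * 0.876 * 377 = 0.00264202 m
Convert to mm: 0.00264202 * 1000 = 2.642 mm

2.642 mm


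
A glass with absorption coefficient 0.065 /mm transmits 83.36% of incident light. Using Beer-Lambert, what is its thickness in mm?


Rearrange T = exp(-alpha * thickness):
  thickness = -ln(T) / alpha
  T = 83.36/100 = 0.8336
  ln(T) = -0.182
  -ln(T) = 0.182
  thickness = 0.182 / 0.065 = 2.8 mm

2.8 mm


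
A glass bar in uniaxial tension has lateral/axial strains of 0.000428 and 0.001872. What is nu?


Poisson's ratio: nu = lateral strain / axial strain
  nu = 0.000428 / 0.001872 = 0.2286

0.2286


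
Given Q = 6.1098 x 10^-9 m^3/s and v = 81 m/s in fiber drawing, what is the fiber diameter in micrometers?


Cross-sectional area from continuity:
  A = Q / v = 6.1098 x 10^-9 / 81 = 7.542963 x 10^-11 m^2
Diameter from circular cross-section:
  d = sqrt(4A / pi) * 10^6 (m -> um)
  d = sqrt(4 * 7.542963 x 10^-11 / pi) * 10^6 = 9.8 um

9.8 um


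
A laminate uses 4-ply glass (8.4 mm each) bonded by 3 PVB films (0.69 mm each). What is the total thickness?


Total thickness = glass contribution + PVB contribution
  Glass: 4 * 8.4 = 33.6 mm
  PVB: 3 * 0.69 = 2.07 mm
  Total = 33.6 + 2.07 = 35.67 mm

35.67 mm


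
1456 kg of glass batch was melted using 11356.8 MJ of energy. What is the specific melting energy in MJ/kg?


Rearrange E = m * s for s:
  s = E / m
  s = 11356.8 / 1456 = 7.8 MJ/kg

7.8 MJ/kg


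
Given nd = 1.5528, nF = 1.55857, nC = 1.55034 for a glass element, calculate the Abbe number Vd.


Abbe number formula: Vd = (nd - 1) / (nF - nC)
  nd - 1 = 1.5528 - 1 = 0.5528
  nF - nC = 1.55857 - 1.55034 = 0.00823
  Vd = 0.5528 / 0.00823 = 67.17

67.17


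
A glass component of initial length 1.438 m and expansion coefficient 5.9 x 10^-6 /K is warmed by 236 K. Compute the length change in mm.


Thermal expansion formula: dL = alpha * L0 * dT
  dL = (5.9 x 10^-6) * 1.438 * 236 = 0.00200227 m
Convert to mm: 0.00200227 * 1000 = 2.0023 mm

2.0023 mm


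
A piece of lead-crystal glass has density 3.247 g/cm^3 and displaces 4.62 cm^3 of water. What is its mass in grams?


Rearrange rho = m / V:
  m = rho * V
  m = 3.247 * 4.62 = 15.001 g

15.001 g


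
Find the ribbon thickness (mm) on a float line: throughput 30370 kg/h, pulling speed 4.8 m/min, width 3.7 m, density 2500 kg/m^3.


Ribbon cross-section from mass balance:
  Volume rate = throughput / density = 30370 / 2500 = 12.148 m^3/h
  thickness = volume rate / (speed * 60 * width), i.e.
  thickness = throughput / (60 * speed * width * density) * 1000
  thickness = 30370 / (60 * 4.8 * 3.7 * 2500) * 1000 = 11.4 mm

11.4 mm


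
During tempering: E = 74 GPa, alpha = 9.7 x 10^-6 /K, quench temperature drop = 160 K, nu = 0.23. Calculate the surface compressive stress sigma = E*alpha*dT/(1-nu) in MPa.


Tempering stress: sigma = E * alpha * dT / (1 - nu)
  E (MPa) = 74 * 1000 = 74000
  Numerator = 74000 * (9.7 x 10^-6) * 160 = 114.848
  Denominator = 1 - 0.23 = 0.77
  sigma = 114.848 / 0.77 = 149.2 MPa

149.2 MPa


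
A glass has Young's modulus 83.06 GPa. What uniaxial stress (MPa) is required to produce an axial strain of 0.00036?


Rearrange E = sigma / epsilon:
  sigma = E * epsilon
  E (MPa) = 83.06 * 1000 = 83060
  sigma = 83060 * 0.00036 = 29.9 MPa

29.9 MPa


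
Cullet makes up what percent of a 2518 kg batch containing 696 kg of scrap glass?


Cullet ratio = (cullet mass / total batch mass) * 100
  Ratio = 696 / 2518 * 100 = 27.64%

27.64%


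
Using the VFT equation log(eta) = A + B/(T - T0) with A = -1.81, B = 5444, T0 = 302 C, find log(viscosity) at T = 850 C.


VFT equation: log(eta) = A + B / (T - T0)
  T - T0 = 850 - 302 = 548
  B / (T - T0) = 5444 / 548 = 9.934
  log(eta) = -1.81 + 9.934 = 8.124

8.124


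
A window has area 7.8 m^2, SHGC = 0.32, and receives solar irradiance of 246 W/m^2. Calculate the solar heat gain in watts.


Solar heat gain: Q = Area * SHGC * Irradiance
  Q = 7.8 * 0.32 * 246 = 614 W

614 W


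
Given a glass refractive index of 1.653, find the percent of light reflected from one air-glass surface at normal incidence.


Fresnel reflectance at normal incidence:
  R = ((n - 1)/(n + 1))^2
  (n - 1)/(n + 1) = (1.653 - 1)/(1.653 + 1) = 0.246136
  R = 0.246136^2 = 0.0605829
  R(%) = 0.0605829 * 100 = 6.058%

6.058%


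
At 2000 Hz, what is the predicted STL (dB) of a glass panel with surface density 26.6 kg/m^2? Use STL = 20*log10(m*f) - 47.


Mass law: STL = 20 * log10(m * f) - 47
  m * f = 26.6 * 2000 = 53200
  log10(53200) = 4.72591
  STL = 20 * 4.72591 - 47 = 94.5182 - 47 = 47.5 dB

47.5 dB


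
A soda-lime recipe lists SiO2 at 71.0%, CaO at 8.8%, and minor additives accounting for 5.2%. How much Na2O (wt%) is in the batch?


Pieces sum to 100%:
  Na2O = 100 - (SiO2 + CaO + others)
  Na2O = 100 - (71.0 + 8.8 + 5.2) = 15.0%

15.0%


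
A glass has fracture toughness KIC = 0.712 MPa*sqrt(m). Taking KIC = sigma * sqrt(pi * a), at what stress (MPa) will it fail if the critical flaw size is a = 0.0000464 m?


Rearrange KIC = sigma * sqrt(pi * a):
  sigma = KIC / sqrt(pi * a)
  sqrt(pi * 0.0000464) = 0.012074
  sigma = 0.712 / 0.012074 = 58.97 MPa

58.97 MPa


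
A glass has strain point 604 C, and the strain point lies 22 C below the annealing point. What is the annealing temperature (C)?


T_anneal = T_strain + gap:
  T_anneal = 604 + 22 = 626 C

626 C


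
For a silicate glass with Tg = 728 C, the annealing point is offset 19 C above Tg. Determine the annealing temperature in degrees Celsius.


The annealing temperature is Tg plus the offset:
  T_anneal = 728 + 19 = 747 C

747 C


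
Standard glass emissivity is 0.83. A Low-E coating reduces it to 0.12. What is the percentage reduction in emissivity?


Percentage reduction = (1 - coated/uncoated) * 100
  Ratio = 0.12 / 0.83 = 0.1446
  Reduction = (1 - 0.1446) * 100 = 85.5%

85.5%


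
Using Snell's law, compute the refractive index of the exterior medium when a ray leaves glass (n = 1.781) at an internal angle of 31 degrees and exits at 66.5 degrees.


Apply Snell's law: n1 * sin(theta1) = n2 * sin(theta2)
  n2 = n1 * sin(theta1) / sin(theta2)
  sin(31) = 0.515038
  sin(66.5) = 0.91706
  n2 = 1.781 * 0.515038 / 0.91706 = 1.0002

1.0002


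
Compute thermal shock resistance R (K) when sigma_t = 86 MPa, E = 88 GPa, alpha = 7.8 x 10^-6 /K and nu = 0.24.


Thermal shock resistance: R = sigma * (1 - nu) / (E * alpha)
  Numerator = 86 * (1 - 0.24) = 65.36
  Denominator = 88 * 1000 * (7.8 x 10^-6) = 0.6864
  R = 65.36 / 0.6864 = 95.2 K

95.2 K


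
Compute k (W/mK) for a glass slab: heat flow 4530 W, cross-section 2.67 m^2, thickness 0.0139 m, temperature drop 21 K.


Fourier's law rearranged: k = Q * t / (A * dT)
  Numerator = 4530 * 0.0139 = 62.967
  Denominator = 2.67 * 21 = 56.07
  k = 62.967 / 56.07 = 1.123 W/mK

1.123 W/mK


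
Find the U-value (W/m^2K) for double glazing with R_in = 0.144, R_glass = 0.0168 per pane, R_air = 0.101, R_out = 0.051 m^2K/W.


Total thermal resistance (series):
  R_total = R_in + R_glass + R_air + R_glass + R_out
  R_total = 0.144 + 0.0168 + 0.101 + 0.0168 + 0.051 = 0.3296 m^2K/W
U-value = 1 / R_total = 1 / 0.3296 = 3.034 W/m^2K

3.034 W/m^2K


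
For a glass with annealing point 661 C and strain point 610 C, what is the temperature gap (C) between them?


Gap = T_anneal - T_strain:
  gap = 661 - 610 = 51 C

51 C


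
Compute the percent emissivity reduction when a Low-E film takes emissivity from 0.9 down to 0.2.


Percentage reduction = (1 - coated/uncoated) * 100
  Ratio = 0.2 / 0.9 = 0.2222
  Reduction = (1 - 0.2222) * 100 = 77.8%

77.8%


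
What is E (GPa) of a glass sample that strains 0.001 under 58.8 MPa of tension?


Young's modulus: E = stress / strain
  E = 58.8 MPa / 0.001 = 58800 MPa
Convert to GPa: 58800 / 1000 = 58.8 GPa

58.8 GPa


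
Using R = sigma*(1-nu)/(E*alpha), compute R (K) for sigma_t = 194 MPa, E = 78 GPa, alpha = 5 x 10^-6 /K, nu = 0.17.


Thermal shock resistance: R = sigma * (1 - nu) / (E * alpha)
  Numerator = 194 * (1 - 0.17) = 161.02
  Denominator = 78 * 1000 * (5 x 10^-6) = 0.39
  R = 161.02 / 0.39 = 412.9 K

412.9 K


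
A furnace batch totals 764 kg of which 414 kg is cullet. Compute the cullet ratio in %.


Cullet ratio = (cullet mass / total batch mass) * 100
  Ratio = 414 / 764 * 100 = 54.19%

54.19%


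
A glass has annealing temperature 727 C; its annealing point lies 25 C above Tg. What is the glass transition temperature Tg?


Rearrange T_anneal = Tg + offset for Tg:
  Tg = T_anneal - offset = 727 - 25 = 702 C

702 C


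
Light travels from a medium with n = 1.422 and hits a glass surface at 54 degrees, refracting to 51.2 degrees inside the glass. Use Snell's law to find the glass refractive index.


Apply Snell's law: n1 * sin(theta1) = n2 * sin(theta2)
  n2 = n1 * sin(theta1) / sin(theta2)
  sin(54) = 0.809017
  sin(51.2) = 0.779338
  n2 = 1.422 * 0.809017 / 0.779338 = 1.4762

1.4762


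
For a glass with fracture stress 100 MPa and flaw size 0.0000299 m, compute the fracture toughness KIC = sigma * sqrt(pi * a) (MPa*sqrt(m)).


Fracture toughness: KIC = sigma * sqrt(pi * a)
  pi * a = pi * 0.0000299 = 0.000093934
  sqrt(pi * a) = 0.009692
  KIC = 100 * 0.009692 = 0.969 MPa*sqrt(m)

0.969 MPa*sqrt(m)


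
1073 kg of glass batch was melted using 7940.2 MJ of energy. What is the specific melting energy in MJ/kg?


Rearrange E = m * s for s:
  s = E / m
  s = 7940.2 / 1073 = 7.4 MJ/kg

7.4 MJ/kg


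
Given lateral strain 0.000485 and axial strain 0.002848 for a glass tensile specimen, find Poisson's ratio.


Poisson's ratio: nu = lateral strain / axial strain
  nu = 0.000485 / 0.002848 = 0.1703

0.1703


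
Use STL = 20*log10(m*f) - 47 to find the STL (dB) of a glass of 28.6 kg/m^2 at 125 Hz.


Mass law: STL = 20 * log10(m * f) - 47
  m * f = 28.6 * 125 = 3575
  log10(3575) = 3.55328
  STL = 20 * 3.55328 - 47 = 71.0656 - 47 = 24.1 dB

24.1 dB


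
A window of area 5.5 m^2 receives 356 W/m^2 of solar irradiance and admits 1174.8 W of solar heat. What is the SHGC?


Rearrange Q = Area * SHGC * Irradiance:
  SHGC = Q / (Area * Irradiance)
  SHGC = 1174.8 / (5.5 * 356) = 0.6

0.6


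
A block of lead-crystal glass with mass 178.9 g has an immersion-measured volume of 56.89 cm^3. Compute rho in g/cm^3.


Use the definition of density:
  rho = mass / volume
  rho = 178.9 / 56.89 = 3.145 g/cm^3

3.145 g/cm^3


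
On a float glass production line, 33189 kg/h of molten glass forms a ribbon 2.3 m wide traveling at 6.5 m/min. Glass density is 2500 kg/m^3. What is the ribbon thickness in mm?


Ribbon cross-section from mass balance:
  Volume rate = throughput / density = 33189 / 2500 = 13.2756 m^3/h
  thickness = volume rate / (speed * 60 * width), i.e.
  thickness = throughput / (60 * speed * width * density) * 1000
  thickness = 33189 / (60 * 6.5 * 2.3 * 2500) * 1000 = 14.8 mm

14.8 mm


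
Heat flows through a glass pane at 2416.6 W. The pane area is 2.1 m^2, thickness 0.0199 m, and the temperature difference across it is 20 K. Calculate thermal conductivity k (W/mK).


Fourier's law rearranged: k = Q * t / (A * dT)
  Numerator = 2416.6 * 0.0199 = 48.09034
  Denominator = 2.1 * 20 = 42.0
  k = 48.09034 / 42.0 = 1.145 W/mK

1.145 W/mK


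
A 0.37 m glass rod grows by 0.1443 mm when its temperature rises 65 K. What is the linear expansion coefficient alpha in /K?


Rearrange dL = alpha * L0 * dT for alpha:
  alpha = dL / (L0 * dT)
  alpha = (0.1443 / 1000) / (0.37 * 65) = 0.000006 /K = 6 x 10^-6 /K

6 x 10^-6 /K


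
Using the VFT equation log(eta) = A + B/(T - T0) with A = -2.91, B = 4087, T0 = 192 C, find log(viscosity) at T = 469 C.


VFT equation: log(eta) = A + B / (T - T0)
  T - T0 = 469 - 192 = 277
  B / (T - T0) = 4087 / 277 = 14.755
  log(eta) = -2.91 + 14.755 = 11.845

11.845


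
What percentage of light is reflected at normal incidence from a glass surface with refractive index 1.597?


Fresnel reflectance at normal incidence:
  R = ((n - 1)/(n + 1))^2
  (n - 1)/(n + 1) = (1.597 - 1)/(1.597 + 1) = 0.229881
  R = 0.229881^2 = 0.0528453
  R(%) = 0.0528453 * 100 = 5.285%

5.285%


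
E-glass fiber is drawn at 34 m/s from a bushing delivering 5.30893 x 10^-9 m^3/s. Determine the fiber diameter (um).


Cross-sectional area from continuity:
  A = Q / v = 5.30893 x 10^-9 / 34 = 1.56145 x 10^-10 m^2
Diameter from circular cross-section:
  d = sqrt(4A / pi) * 10^6 (m -> um)
  d = sqrt(4 * 1.56145 x 10^-10 / pi) * 10^6 = 14.1 um

14.1 um


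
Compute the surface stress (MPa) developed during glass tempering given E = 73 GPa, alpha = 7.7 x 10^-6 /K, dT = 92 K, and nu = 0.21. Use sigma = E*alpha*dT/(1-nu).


Tempering stress: sigma = E * alpha * dT / (1 - nu)
  E (MPa) = 73 * 1000 = 73000
  Numerator = 73000 * (7.7 x 10^-6) * 92 = 51.7132
  Denominator = 1 - 0.21 = 0.79
  sigma = 51.7132 / 0.79 = 65.5 MPa

65.5 MPa


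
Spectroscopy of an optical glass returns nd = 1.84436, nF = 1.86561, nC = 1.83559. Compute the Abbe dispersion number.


Abbe number formula: Vd = (nd - 1) / (nF - nC)
  nd - 1 = 1.84436 - 1 = 0.84436
  nF - nC = 1.86561 - 1.83559 = 0.03002
  Vd = 0.84436 / 0.03002 = 28.13

28.13


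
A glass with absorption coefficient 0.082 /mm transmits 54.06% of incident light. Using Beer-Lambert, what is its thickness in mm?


Rearrange T = exp(-alpha * thickness):
  thickness = -ln(T) / alpha
  T = 54.06/100 = 0.5406
  ln(T) = -0.61508
  -ln(T) = 0.61508
  thickness = 0.61508 / 0.082 = 7.5 mm

7.5 mm


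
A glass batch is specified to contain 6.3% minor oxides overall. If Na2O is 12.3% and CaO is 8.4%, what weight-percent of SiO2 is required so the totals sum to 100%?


Known pieces sum to 100%:
  SiO2 = 100 - (others + Na2O + CaO)
  SiO2 = 100 - (6.3 + 12.3 + 8.4) = 73.0%

73.0%


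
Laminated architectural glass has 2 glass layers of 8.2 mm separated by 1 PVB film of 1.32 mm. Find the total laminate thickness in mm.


Total thickness = glass contribution + PVB contribution
  Glass: 2 * 8.2 = 16.4 mm
  PVB: 1 * 1.32 = 1.32 mm
  Total = 16.4 + 1.32 = 17.72 mm

17.72 mm


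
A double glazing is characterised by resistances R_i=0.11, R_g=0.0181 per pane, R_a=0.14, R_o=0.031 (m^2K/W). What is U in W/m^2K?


Total thermal resistance (series):
  R_total = R_in + R_glass + R_air + R_glass + R_out
  R_total = 0.11 + 0.0181 + 0.14 + 0.0181 + 0.031 = 0.3172 m^2K/W
U-value = 1 / R_total = 1 / 0.3172 = 3.153 W/m^2K

3.153 W/m^2K


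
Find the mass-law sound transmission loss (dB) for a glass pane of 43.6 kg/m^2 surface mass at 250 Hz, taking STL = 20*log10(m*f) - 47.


Mass law: STL = 20 * log10(m * f) - 47
  m * f = 43.6 * 250 = 10900
  log10(10900) = 4.03743
  STL = 20 * 4.03743 - 47 = 80.7486 - 47 = 33.7 dB

33.7 dB


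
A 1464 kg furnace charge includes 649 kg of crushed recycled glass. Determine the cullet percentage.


Cullet ratio = (cullet mass / total batch mass) * 100
  Ratio = 649 / 1464 * 100 = 44.33%

44.33%


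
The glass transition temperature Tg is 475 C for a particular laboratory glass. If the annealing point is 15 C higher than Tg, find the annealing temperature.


The annealing temperature is Tg plus the offset:
  T_anneal = 475 + 15 = 490 C

490 C


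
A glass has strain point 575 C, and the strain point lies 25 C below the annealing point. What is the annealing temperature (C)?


T_anneal = T_strain + gap:
  T_anneal = 575 + 25 = 600 C

600 C


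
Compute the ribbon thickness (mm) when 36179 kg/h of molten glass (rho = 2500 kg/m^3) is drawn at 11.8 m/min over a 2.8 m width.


Ribbon cross-section from mass balance:
  Volume rate = throughput / density = 36179 / 2500 = 14.4716 m^3/h
  thickness = volume rate / (speed * 60 * width), i.e.
  thickness = throughput / (60 * speed * width * density) * 1000
  thickness = 36179 / (60 * 11.8 * 2.8 * 2500) * 1000 = 7.3 mm

7.3 mm


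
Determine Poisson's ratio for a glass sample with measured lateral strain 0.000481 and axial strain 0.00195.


Poisson's ratio: nu = lateral strain / axial strain
  nu = 0.000481 / 0.00195 = 0.2467

0.2467


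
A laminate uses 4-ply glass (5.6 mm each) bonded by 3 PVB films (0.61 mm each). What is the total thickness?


Total thickness = glass contribution + PVB contribution
  Glass: 4 * 5.6 = 22.4 mm
  PVB: 3 * 0.61 = 1.83 mm
  Total = 22.4 + 1.83 = 24.23 mm

24.23 mm


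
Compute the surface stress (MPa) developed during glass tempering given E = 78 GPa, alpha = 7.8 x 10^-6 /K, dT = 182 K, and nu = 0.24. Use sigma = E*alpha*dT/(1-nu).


Tempering stress: sigma = E * alpha * dT / (1 - nu)
  E (MPa) = 78 * 1000 = 78000
  Numerator = 78000 * (7.8 x 10^-6) * 182 = 110.7288
  Denominator = 1 - 0.24 = 0.76
  sigma = 110.7288 / 0.76 = 145.7 MPa

145.7 MPa
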